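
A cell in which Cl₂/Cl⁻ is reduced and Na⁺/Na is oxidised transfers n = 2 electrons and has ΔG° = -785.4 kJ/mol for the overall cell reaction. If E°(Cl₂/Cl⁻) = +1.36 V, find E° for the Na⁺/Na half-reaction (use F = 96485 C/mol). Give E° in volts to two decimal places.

E°cell = −ΔG°/(nF) = −(-785.4×10³)/((2)(96485)) = +4.070 V.
Since Cl₂/Cl⁻ is the cathode and Na⁺/Na the anode, E°cell = E°(Cl₂/Cl⁻) − E°(Na⁺/Na).
So E°(Na⁺/Na) = E°(Cl₂/Cl⁻) − E°cell = (+1.36) − (+4.070) = -2.71 V.

-2.71 V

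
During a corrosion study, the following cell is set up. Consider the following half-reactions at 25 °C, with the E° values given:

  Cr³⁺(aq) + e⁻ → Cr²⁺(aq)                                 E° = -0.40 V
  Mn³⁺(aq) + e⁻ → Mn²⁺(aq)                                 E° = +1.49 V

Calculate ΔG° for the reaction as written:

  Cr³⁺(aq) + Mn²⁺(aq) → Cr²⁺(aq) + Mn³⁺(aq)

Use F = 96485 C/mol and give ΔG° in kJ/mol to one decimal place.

+182.4 kJ/mol

As written, Cr³⁺/Cr²⁺ is reduced (cathode) and Mn³⁺/Mn²⁺ is oxidised (anode), so E°cell = (-0.40) − (+1.49) = -1.89 V.
Balancing electrons gives n = 1.
ΔG° = −nFE° = −(1)(96485)(-1.89) = 182,357 J = +182.4 kJ/mol.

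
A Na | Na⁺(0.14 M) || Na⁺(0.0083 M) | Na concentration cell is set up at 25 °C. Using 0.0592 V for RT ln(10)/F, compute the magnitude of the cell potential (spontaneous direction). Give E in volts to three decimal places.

+0.073 V

For a concentration cell E°cell = 0. The 0.14 M side is the cathode (reduction is favoured where [Na⁺] is higher).
With n = 1, E = −(0.0592/1) log([Na⁺]ₐₙ/[Na⁺]꜀ₐₜ) = −(0.0592/1) log(0.0083/0.14) = −(0.0592/1)(-1.227) = +0.073 V.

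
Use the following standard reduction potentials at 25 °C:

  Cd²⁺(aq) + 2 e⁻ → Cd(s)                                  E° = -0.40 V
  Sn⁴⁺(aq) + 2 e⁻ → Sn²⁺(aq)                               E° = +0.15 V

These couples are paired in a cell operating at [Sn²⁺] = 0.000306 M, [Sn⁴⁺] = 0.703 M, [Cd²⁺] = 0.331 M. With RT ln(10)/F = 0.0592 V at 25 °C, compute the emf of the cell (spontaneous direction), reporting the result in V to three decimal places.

Sn⁴⁺/Sn²⁺ is the cathode (higher E°), Cd²⁺/Cd the anode: E°cell = +0.15 − (-0.40) = +0.55 V, n = 2.
Overall: Sn⁴⁺(aq) + Cd(s) → Sn²⁺(aq) + Cd²⁺(aq)
Q = [Sn²⁺]·[Cd²⁺] / ([Sn⁴⁺]); log Q = -3.841.
E = E° − (0.0592/n) log Q = +0.55 − (0.0592/2)(-3.841) = +0.664 V.

+0.664 V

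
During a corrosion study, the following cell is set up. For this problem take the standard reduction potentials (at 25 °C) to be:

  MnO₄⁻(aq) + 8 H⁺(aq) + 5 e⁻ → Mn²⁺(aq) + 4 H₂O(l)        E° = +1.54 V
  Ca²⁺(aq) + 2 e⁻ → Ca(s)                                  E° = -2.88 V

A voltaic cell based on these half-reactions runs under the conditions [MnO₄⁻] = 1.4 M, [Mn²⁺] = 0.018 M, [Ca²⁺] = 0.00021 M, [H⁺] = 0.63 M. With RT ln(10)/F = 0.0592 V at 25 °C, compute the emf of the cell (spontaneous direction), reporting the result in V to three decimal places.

+4.532 V

MnO₄⁻/Mn²⁺ is the cathode (higher E°), Ca²⁺/Ca the anode: E°cell = +1.54 − (-2.88) = +4.42 V, n = 10.
Overall: 2 MnO₄⁻(aq) + 16 H⁺(aq) + 5 Ca(s) → 2 Mn²⁺(aq) + 8 H₂O(l) + 5 Ca²⁺(aq)
Q = [Mn²⁺]^2·[Ca²⁺]^5 / ([MnO₄⁻]^2·[H⁺]^16); log Q = -18.960.
E = E° − (0.0592/n) log Q = +4.42 − (0.0592/10)(-18.960) = +4.532 V.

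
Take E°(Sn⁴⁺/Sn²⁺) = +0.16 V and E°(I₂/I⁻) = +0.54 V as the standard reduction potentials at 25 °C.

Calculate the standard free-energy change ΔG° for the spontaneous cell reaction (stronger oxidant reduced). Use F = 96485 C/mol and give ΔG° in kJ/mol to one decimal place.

-73.3 kJ/mol

I₂/I⁻ (E° = +0.54 V) is the cathode; Sn⁴⁺/Sn²⁺ (E° = +0.16 V) is the anode, so E°cell = +0.38 V.
Balancing electrons gives n = 2 (lcm of 2 and 2).
ΔG° = −nFE° = −(2)(96485)(+0.38) = -73,329 J = -73.3 kJ/mol.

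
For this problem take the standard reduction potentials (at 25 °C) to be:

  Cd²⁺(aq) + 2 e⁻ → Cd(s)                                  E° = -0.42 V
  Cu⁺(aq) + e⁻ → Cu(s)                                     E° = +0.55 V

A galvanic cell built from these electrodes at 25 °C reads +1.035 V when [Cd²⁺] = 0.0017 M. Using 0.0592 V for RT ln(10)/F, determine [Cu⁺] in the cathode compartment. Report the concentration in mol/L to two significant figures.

0.52 M

Cu⁺/Cu is the cathode, Cd²⁺/Cd the anode: E°cell = +0.97 V, n = 2.
Overall reaction: 2 Cu⁺(aq) + Cd(s) → 2 Cu(s) + Cd²⁺(aq); Q = [Cd²⁺]^1/[Cu⁺]^2.
From E = E° − (0.0592/n) log Q: log Q = (E° − E)·n/0.0592 = (+0.97 − (+1.035))·2/0.0592 = -2.1959.
So 2·log[Cu⁺] = 1·log(0.0017) − log Q = -2.7696 − (-2.1959) = -0.5737; log[Cu⁺] = -0.5737 / 2 = -0.2868; [Cu⁺] = 10^(-0.2868) ≈ 0.52 M.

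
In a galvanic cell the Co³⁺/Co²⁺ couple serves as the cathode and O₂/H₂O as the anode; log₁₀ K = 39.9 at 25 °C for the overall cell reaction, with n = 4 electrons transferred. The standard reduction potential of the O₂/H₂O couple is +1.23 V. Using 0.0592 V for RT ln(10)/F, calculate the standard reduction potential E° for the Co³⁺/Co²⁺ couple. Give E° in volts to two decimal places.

E°cell = (0.0592/n)·log K = (0.0592/4)(39.9) = +0.591 V.
Since Co³⁺/Co²⁺ is the cathode and O₂/H₂O the anode, E°cell = E°(Co³⁺/Co²⁺) − E°(O₂/H₂O).
So E°(Co³⁺/Co²⁺) = E°cell + E°(O₂/H₂O) = +0.591 + (+1.23) = +1.82 V.

+1.82 V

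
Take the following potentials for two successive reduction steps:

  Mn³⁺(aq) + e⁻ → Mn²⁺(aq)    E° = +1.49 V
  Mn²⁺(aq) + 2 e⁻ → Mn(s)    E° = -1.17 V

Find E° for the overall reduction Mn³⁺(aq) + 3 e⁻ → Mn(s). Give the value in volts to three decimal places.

-0.283 V

Standard free energies of sequential steps add: ΔG°₃ = ΔG°₁ + ΔG°₂, so n₃E°₃ = n₁E°₁ + n₂E°₂.
E°₃ = (1×+1.49 + 2×-1.17) / 3 = (-0.850) / 3 = -0.283 V.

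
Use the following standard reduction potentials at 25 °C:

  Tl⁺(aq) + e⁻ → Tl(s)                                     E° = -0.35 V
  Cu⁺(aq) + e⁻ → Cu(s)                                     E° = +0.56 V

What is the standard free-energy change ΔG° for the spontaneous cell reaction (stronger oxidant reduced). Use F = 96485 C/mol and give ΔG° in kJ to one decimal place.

Cu⁺/Cu (E° = +0.56 V) is the cathode; Tl⁺/Tl (E° = -0.35 V) is the anode, so E°cell = +0.91 V.
Balancing electrons gives n = 1 (lcm of 1 and 1).
ΔG° = −nFE° = −(1)(96485)(+0.91) = -87,801 J = -87.8 kJ.

-87.8 kJ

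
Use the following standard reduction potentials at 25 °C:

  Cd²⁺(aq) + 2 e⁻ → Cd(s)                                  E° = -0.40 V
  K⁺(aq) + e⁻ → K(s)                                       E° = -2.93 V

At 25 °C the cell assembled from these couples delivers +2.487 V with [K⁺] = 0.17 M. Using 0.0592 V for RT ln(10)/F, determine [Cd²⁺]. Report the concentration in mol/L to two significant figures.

0.0010 M

Cd²⁺/Cd is the cathode, K⁺/K the anode: E°cell = +2.53 V, n = 2.
Overall reaction: Cd²⁺(aq) + 2 K(s) → Cd(s) + 2 K⁺(aq); Q = [K⁺]^2/[Cd²⁺]^1.
From E = E° − (0.0592/n) log Q: log Q = (E° − E)·n/0.0592 = (+2.53 − (+2.487))·2/0.0592 = 1.4527.
So 1·log[Cd²⁺] = 2·log(0.17) − log Q = -1.5391 − (1.4527) = -2.9918; [Cd²⁺] = 10^(-2.9918) ≈ 0.0010 M.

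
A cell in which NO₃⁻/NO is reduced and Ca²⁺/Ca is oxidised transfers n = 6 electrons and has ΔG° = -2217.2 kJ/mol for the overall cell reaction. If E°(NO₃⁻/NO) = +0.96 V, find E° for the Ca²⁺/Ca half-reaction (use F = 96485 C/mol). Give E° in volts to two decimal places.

-2.87 V

E°cell = −ΔG°/(nF) = −(-2217.2×10³)/((6)(96485)) = +3.830 V.
Since NO₃⁻/NO is the cathode and Ca²⁺/Ca the anode, E°cell = E°(NO₃⁻/NO) − E°(Ca²⁺/Ca).
So E°(Ca²⁺/Ca) = E°(NO₃⁻/NO) − E°cell = (+0.96) − (+3.830) = -2.87 V.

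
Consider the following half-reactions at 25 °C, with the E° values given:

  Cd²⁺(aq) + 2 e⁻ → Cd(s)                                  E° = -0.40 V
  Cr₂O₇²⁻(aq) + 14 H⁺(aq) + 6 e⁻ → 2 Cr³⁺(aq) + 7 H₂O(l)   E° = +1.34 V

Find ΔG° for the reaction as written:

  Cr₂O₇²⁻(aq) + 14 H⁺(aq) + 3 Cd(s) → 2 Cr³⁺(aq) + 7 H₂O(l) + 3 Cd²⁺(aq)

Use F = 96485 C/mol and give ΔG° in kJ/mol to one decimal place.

-1007.3 kJ/mol

As written, Cr₂O₇²⁻/Cr³⁺ is reduced (cathode) and Cd²⁺/Cd is oxidised (anode), so E°cell = (+1.34) − (-0.40) = +1.74 V.
Balancing electrons gives n = 6.
ΔG° = −nFE° = −(6)(96485)(+1.74) = -1,007,303 J = -1007.3 kJ/mol.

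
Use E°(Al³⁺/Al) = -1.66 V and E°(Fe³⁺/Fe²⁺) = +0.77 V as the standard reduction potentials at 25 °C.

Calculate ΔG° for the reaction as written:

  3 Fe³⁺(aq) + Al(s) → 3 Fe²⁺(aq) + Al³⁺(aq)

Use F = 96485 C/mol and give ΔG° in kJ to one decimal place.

-703.4 kJ

As written, Fe³⁺/Fe²⁺ is reduced (cathode) and Al³⁺/Al is oxidised (anode), so E°cell = (+0.77) − (-1.66) = +2.43 V.
Balancing electrons gives n = 3.
ΔG° = −nFE° = −(3)(96485)(+2.43) = -703,376 J = -703.4 kJ.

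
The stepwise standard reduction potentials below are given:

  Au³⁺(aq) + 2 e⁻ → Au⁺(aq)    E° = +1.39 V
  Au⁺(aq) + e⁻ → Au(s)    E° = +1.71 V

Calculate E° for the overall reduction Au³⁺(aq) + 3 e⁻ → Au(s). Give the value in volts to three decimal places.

+1.497 V

Adding the free-energy changes (−nFE°) of the two steps gives −n₃FE°₃ = −n₁FE°₁ − n₂FE°₂.
E°₃ = (2×+1.39 + 1×+1.71) / 3 = (+4.490) / 3 = +1.497 V.
E° values themselves are not directly additive — weighting by electron count is essential.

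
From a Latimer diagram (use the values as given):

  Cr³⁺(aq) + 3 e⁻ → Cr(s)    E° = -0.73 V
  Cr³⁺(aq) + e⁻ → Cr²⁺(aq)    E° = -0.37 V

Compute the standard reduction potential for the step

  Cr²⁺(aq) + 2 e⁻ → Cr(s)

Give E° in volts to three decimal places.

Sequential free energies add, so n₃E°₃ = n₁E°₁ + n₂E°₂.
With n₃ = 3, and the known step contributing 1×(-0.37) V, the unknown satisfies 2·E° = 3×(-0.73) − 1×(-0.37) = -1.820.
E° = -1.820 / 2 = -0.910 V.

-0.910 V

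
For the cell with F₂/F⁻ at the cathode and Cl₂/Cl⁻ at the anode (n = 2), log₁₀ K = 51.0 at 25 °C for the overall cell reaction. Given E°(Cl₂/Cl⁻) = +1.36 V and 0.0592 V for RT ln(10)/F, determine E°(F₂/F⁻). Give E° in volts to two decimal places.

+2.87 V

E°cell = (0.0592/n)·log K = (0.0592/2)(51.0) = +1.510 V.
Since F₂/F⁻ is the cathode and Cl₂/Cl⁻ the anode, E°cell = E°(F₂/F⁻) − E°(Cl₂/Cl⁻).
So E°(F₂/F⁻) = E°cell + E°(Cl₂/Cl⁻) = +1.510 + (+1.36) = +2.87 V.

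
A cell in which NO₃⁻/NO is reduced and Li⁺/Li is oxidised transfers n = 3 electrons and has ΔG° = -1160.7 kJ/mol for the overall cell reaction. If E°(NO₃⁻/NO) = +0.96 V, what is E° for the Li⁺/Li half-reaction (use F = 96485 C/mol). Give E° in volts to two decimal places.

E°cell = −ΔG°/(nF) = −(-1160.7×10³)/((3)(96485)) = +4.010 V.
Since NO₃⁻/NO is the cathode and Li⁺/Li the anode, E°cell = E°(NO₃⁻/NO) − E°(Li⁺/Li).
So E°(Li⁺/Li) = E°(NO₃⁻/NO) − E°cell = (+0.96) − (+4.010) = -3.05 V.

-3.05 V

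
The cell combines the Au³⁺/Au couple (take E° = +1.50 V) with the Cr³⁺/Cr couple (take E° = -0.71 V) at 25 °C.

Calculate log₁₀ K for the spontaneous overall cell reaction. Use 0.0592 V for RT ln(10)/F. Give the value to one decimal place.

Cathode: Au³⁺/Au; anode: Cr³⁺/Cr. E°cell = +2.21 V, n = 3.
log K = nE°cell / 0.0592 = (3)(+2.21) / 0.0592 = 112.0.

112.0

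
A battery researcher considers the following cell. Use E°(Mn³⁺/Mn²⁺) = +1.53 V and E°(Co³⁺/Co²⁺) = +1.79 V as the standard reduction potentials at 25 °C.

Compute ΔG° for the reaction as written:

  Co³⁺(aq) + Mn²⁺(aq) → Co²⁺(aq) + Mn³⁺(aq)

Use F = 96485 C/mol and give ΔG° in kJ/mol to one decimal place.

As written, Co³⁺/Co²⁺ is reduced (cathode) and Mn³⁺/Mn²⁺ is oxidised (anode), so E°cell = (+1.79) − (+1.53) = +0.26 V.
Balancing electrons gives n = 1.
ΔG° = −nFE° = −(1)(96485)(+0.26) = -25,086 J = -25.1 kJ/mol.

-25.1 kJ/mol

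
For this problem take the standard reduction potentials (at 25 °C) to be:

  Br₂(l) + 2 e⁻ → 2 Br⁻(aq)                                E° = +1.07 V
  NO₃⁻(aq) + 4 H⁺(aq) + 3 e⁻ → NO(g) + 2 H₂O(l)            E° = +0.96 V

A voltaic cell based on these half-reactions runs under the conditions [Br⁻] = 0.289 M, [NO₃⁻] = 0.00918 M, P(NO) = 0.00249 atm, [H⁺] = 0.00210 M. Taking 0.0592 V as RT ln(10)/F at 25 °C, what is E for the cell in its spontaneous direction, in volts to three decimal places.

+0.342 V

Br₂/Br⁻ is the cathode (higher E°), NO₃⁻/NO the anode: E°cell = +1.07 − (+0.96) = +0.11 V, n = 6.
Overall: 3 Br₂(l) + 2 NO(g) + 4 H₂O(l) → 6 Br⁻(aq) + 2 NO₃⁻(aq) + 8 H⁺(aq)
Q = [Br⁻]^6·[NO₃⁻]^2·[H⁺]^8 / (P(NO)^2); log Q = -23.524.
E = E° − (0.0592/n) log Q = +0.11 − (0.0592/6)(-23.524) = +0.342 V.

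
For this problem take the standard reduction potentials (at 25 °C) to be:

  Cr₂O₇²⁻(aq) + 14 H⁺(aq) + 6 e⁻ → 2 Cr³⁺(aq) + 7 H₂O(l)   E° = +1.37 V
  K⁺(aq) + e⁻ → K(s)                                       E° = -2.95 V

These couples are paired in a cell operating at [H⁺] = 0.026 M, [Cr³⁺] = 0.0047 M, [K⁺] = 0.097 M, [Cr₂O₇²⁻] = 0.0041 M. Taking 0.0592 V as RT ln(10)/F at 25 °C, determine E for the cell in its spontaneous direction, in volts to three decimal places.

Cr₂O₇²⁻/Cr³⁺ is the cathode (higher E°), K⁺/K the anode: E°cell = +1.37 − (-2.95) = +4.32 V, n = 6.
Overall: Cr₂O₇²⁻(aq) + 14 H⁺(aq) + 6 K(s) → 2 Cr³⁺(aq) + 7 H₂O(l) + 6 K⁺(aq)
Q = [Cr³⁺]^2·[K⁺]^6 / ([Cr₂O₇²⁻]·[H⁺]^14); log Q = 13.842.
E = E° − (0.0592/n) log Q = +4.32 − (0.0592/6)(13.842) = +4.183 V.

+4.183 V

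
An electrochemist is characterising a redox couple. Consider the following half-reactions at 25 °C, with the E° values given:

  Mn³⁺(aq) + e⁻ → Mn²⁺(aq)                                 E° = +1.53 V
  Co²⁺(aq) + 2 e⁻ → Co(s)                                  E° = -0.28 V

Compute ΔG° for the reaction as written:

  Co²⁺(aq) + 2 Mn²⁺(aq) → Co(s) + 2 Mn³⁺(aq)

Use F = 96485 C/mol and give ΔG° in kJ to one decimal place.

+349.3 kJ

As written, Co²⁺/Co is reduced (cathode) and Mn³⁺/Mn²⁺ is oxidised (anode), so E°cell = (-0.28) − (+1.53) = -1.81 V.
Balancing electrons gives n = 2.
ΔG° = −nFE° = −(2)(96485)(-1.81) = 349,276 J = +349.3 kJ.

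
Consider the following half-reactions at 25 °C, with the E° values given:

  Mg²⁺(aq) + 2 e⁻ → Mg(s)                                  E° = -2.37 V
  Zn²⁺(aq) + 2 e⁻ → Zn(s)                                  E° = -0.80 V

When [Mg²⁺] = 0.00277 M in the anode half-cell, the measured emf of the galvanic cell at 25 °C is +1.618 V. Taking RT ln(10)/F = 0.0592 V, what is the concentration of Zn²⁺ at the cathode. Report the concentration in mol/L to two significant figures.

0.12 M

Zn²⁺/Zn is the cathode, Mg²⁺/Mg the anode: E°cell = +1.57 V, n = 2.
Overall reaction: Zn²⁺(aq) + Mg(s) → Zn(s) + Mg²⁺(aq); Q = [Mg²⁺]^1/[Zn²⁺]^1.
From E = E° − (0.0592/n) log Q: log Q = (E° − E)·n/0.0592 = (+1.57 − (+1.618))·2/0.0592 = -1.6216.
So 1·log[Zn²⁺] = 1·log(0.00277) − log Q = -2.5575 − (-1.6216) = -0.9359; [Zn²⁺] = 10^(-0.9359) ≈ 0.12 M.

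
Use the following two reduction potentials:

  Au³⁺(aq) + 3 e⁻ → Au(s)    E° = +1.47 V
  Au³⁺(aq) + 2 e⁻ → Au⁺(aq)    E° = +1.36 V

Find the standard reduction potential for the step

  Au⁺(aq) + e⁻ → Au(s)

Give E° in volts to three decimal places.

Sequential free energies add, so n₃E°₃ = n₁E°₁ + n₂E°₂.
With n₃ = 3, and the known step contributing 2×(+1.36) V, the unknown satisfies 1·E° = 3×(+1.47) − 2×(+1.36) = +1.690.
E° = +1.690 / 1 = +1.690 V.

+1.690 V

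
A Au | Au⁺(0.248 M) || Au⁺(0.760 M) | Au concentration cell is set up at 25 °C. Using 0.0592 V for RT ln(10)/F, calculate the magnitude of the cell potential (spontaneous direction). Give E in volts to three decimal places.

For a concentration cell E°cell = 0. The 0.760 M side is the cathode (reduction is favoured where [Au⁺] is higher).
With n = 1, E = −(0.0592/1) log([Au⁺]ₐₙ/[Au⁺]꜀ₐₜ) = −(0.0592/1) log(0.248/0.76) = −(0.0592/1)(-0.486) = +0.029 V.

+0.029 V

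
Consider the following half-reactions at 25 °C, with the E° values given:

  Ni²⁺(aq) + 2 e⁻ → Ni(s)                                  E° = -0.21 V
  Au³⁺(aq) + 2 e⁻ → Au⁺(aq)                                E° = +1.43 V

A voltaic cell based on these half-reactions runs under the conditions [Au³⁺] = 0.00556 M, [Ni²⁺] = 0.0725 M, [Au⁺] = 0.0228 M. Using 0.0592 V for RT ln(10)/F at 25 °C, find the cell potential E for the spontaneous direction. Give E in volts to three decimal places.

Au³⁺/Au⁺ is the cathode (higher E°), Ni²⁺/Ni the anode: E°cell = +1.43 − (-0.21) = +1.64 V, n = 2.
Overall: Au³⁺(aq) + Ni(s) → Au⁺(aq) + Ni²⁺(aq)
Q = [Au⁺]·[Ni²⁺] / ([Au³⁺]); log Q = -0.527.
E = E° − (0.0592/n) log Q = +1.64 − (0.0592/2)(-0.527) = +1.656 V.

+1.656 V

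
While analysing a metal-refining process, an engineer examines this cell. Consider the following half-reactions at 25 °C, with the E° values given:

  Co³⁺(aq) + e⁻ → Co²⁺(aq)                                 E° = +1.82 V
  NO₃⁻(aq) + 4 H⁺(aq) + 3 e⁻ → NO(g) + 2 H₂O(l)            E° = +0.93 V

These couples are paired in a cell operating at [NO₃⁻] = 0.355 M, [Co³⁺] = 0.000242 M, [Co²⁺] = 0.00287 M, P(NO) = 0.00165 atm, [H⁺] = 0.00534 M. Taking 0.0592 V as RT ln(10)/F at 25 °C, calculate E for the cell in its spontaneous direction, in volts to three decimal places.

Co³⁺/Co²⁺ is the cathode (higher E°), NO₃⁻/NO the anode: E°cell = +1.82 − (+0.93) = +0.89 V, n = 3.
Overall: 3 Co³⁺(aq) + NO(g) + 2 H₂O(l) → 3 Co²⁺(aq) + NO₃⁻(aq) + 4 H⁺(aq)
Q = [Co²⁺]^3·[NO₃⁻]·[H⁺]^4 / ([Co³⁺]^3·P(NO)); log Q = -3.535.
E = E° − (0.0592/n) log Q = +0.89 − (0.0592/3)(-3.535) = +0.960 V.

+0.960 V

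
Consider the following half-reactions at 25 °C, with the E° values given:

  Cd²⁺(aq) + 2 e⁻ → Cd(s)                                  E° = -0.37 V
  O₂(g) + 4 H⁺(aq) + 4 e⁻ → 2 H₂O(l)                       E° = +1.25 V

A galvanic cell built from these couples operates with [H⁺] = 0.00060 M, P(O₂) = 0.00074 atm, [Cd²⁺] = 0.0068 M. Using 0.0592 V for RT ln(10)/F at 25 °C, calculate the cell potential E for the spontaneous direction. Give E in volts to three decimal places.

O₂/H₂O is the cathode (higher E°), Cd²⁺/Cd the anode: E°cell = +1.25 − (-0.37) = +1.62 V, n = 4.
Overall: O₂(g) + 4 H⁺(aq) + 2 Cd(s) → 2 H₂O(l) + 2 Cd²⁺(aq)
Q = [Cd²⁺]^2 / (P(O₂)·[H⁺]^4); log Q = 11.683.
E = E° − (0.0592/n) log Q = +1.62 − (0.0592/4)(11.683) = +1.447 V.

+1.447 V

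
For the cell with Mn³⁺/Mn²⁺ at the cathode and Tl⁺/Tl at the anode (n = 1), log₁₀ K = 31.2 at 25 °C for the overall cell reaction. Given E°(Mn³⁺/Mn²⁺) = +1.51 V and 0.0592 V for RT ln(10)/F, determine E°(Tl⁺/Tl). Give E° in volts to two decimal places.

-0.34 V

E°cell = (0.0592/n)·log K = (0.0592/1)(31.2) = +1.847 V.
Since Mn³⁺/Mn²⁺ is the cathode and Tl⁺/Tl the anode, E°cell = E°(Mn³⁺/Mn²⁺) − E°(Tl⁺/Tl).
So E°(Tl⁺/Tl) = E°(Mn³⁺/Mn²⁺) − E°cell = (+1.51) − (+1.847) = -0.34 V.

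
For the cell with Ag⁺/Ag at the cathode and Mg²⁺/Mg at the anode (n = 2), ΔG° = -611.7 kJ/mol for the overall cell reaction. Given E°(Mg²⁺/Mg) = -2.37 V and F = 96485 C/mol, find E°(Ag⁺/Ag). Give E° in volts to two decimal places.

+0.80 V

E°cell = −ΔG°/(nF) = −(-611.7×10³)/((2)(96485)) = +3.170 V.
Since Ag⁺/Ag is the cathode and Mg²⁺/Mg the anode, E°cell = E°(Ag⁺/Ag) − E°(Mg²⁺/Mg).
So E°(Ag⁺/Ag) = E°cell + E°(Mg²⁺/Mg) = +3.170 + (-2.37) = +0.80 V.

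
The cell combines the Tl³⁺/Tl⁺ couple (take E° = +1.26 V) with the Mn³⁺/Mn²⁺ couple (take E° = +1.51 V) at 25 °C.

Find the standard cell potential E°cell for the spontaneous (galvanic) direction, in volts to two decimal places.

The Mn³⁺/Mn²⁺ couple has the higher reduction potential, so it is the cathode; Tl³⁺/Tl⁺ is oxidised at the anode.
E°cell = E°(cathode) − E°(anode) = (+1.51) − (+1.26) = +0.25 V.

+0.25 V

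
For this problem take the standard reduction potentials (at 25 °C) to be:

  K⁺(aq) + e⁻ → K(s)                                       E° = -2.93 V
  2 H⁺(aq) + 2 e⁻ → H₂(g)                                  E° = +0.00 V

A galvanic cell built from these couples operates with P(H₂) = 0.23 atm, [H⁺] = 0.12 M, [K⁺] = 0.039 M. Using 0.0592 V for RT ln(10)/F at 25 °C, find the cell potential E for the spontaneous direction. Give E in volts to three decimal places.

+2.978 V

H⁺/H₂ is the cathode (higher E°), K⁺/K the anode: E°cell = +0.00 − (-2.93) = +2.93 V, n = 2.
Overall: 2 H⁺(aq) + 2 K(s) → H₂(g) + 2 K⁺(aq)
Q = P(H₂)·[K⁺]^2 / ([H⁺]^2); log Q = -1.615.
E = E° − (0.0592/n) log Q = +2.93 − (0.0592/2)(-1.615) = +2.978 V.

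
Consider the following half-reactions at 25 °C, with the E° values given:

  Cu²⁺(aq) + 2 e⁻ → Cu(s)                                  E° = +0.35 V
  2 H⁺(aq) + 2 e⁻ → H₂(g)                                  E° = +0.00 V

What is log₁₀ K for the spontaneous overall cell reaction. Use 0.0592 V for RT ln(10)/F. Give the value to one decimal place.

Cathode: Cu²⁺/Cu; anode: H⁺/H₂. E°cell = +0.35 V, n = 2.
log K = nE°cell / 0.0592 = (2)(+0.35) / 0.0592 = 11.8.

11.8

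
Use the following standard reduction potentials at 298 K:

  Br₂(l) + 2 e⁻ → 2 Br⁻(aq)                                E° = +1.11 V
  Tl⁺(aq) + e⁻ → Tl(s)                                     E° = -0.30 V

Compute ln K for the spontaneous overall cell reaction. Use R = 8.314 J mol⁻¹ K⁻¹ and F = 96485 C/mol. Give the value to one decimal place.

Cathode: Br₂/Br⁻; anode: Tl⁺/Tl. E°cell = (+1.11) − (-0.30) = +1.41 V, with n = 2.
ΔG° = −nFE° = −RT ln K, so ln K = nFE°/(RT) = (2)(96485)(+1.41) / ((8.314)(298)) = 109.820.

109.8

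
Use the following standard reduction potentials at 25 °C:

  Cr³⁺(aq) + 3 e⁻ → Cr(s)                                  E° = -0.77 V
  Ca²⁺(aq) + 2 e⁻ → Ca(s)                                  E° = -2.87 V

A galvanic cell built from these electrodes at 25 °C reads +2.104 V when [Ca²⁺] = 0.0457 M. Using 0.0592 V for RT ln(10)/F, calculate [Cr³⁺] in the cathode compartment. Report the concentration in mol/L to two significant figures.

0.016 M

Cr³⁺/Cr is the cathode, Ca²⁺/Ca the anode: E°cell = +2.10 V, n = 6.
Overall reaction: 2 Cr³⁺(aq) + 3 Ca(s) → 2 Cr(s) + 3 Ca²⁺(aq); Q = [Ca²⁺]^3/[Cr³⁺]^2.
From E = E° − (0.0592/n) log Q: log Q = (E° − E)·n/0.0592 = (+2.10 − (+2.104))·6/0.0592 = -0.4054.
So 2·log[Cr³⁺] = 3·log(0.0457) − log Q = -4.0203 − (-0.4054) = -3.6149; log[Cr³⁺] = -3.6149 / 2 = -1.8075; [Cr³⁺] = 10^(-1.8075) ≈ 0.016 M.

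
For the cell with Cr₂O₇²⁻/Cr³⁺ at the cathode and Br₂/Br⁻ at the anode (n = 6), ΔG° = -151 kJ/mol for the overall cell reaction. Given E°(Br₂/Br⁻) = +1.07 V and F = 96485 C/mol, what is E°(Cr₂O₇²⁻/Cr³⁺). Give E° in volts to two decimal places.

+1.33 V

E°cell = −ΔG°/(nF) = −(-151×10³)/((6)(96485)) = +0.261 V.
Since Cr₂O₇²⁻/Cr³⁺ is the cathode and Br₂/Br⁻ the anode, E°cell = E°(Cr₂O₇²⁻/Cr³⁺) − E°(Br₂/Br⁻).
So E°(Cr₂O₇²⁻/Cr³⁺) = E°cell + E°(Br₂/Br⁻) = +0.261 + (+1.07) = +1.33 V.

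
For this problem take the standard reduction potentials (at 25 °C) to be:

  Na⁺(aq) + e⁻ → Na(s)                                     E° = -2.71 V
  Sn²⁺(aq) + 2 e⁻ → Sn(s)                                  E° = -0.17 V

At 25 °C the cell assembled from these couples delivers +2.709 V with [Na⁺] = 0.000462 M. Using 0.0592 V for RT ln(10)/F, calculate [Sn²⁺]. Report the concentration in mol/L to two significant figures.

Sn²⁺/Sn is the cathode, Na⁺/Na the anode: E°cell = +2.54 V, n = 2.
Overall reaction: Sn²⁺(aq) + 2 Na(s) → Sn(s) + 2 Na⁺(aq); Q = [Na⁺]^2/[Sn²⁺]^1.
From E = E° − (0.0592/n) log Q: log Q = (E° − E)·n/0.0592 = (+2.54 − (+2.709))·2/0.0592 = -5.7095.
So 1·log[Sn²⁺] = 2·log(0.000462) − log Q = -6.6707 − (-5.7095) = -0.9612; [Sn²⁺] = 10^(-0.9612) ≈ 0.11 M.

0.11 M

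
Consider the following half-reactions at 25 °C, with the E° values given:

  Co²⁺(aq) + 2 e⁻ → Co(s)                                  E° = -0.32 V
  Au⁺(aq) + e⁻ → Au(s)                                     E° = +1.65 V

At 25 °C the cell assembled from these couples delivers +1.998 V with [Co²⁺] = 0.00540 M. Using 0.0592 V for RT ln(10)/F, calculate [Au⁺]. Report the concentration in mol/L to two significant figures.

0.22 M

Au⁺/Au is the cathode, Co²⁺/Co the anode: E°cell = +1.97 V, n = 2.
Overall reaction: 2 Au⁺(aq) + Co(s) → 2 Au(s) + Co²⁺(aq); Q = [Co²⁺]^1/[Au⁺]^2.
From E = E° − (0.0592/n) log Q: log Q = (E° − E)·n/0.0592 = (+1.97 − (+1.998))·2/0.0592 = -0.9459.
So 2·log[Au⁺] = 1·log(0.0054) − log Q = -2.2676 − (-0.9459) = -1.3217; log[Au⁺] = -1.3217 / 2 = -0.6609; [Au⁺] = 10^(-0.6609) ≈ 0.22 M.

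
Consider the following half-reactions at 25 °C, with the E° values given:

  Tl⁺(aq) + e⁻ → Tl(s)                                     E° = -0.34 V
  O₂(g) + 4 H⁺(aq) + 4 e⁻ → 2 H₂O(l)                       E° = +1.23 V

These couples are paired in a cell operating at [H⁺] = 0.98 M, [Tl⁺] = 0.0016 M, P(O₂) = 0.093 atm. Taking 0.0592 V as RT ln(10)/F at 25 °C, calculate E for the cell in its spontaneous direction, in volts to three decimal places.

O₂/H₂O is the cathode (higher E°), Tl⁺/Tl the anode: E°cell = +1.23 − (-0.34) = +1.57 V, n = 4.
Overall: O₂(g) + 4 H⁺(aq) + 4 Tl(s) → 2 H₂O(l) + 4 Tl⁺(aq)
Q = [Tl⁺]^4 / (P(O₂)·[H⁺]^4); log Q = -10.117.
E = E° − (0.0592/n) log Q = +1.57 − (0.0592/4)(-10.117) = +1.720 V.

+1.720 V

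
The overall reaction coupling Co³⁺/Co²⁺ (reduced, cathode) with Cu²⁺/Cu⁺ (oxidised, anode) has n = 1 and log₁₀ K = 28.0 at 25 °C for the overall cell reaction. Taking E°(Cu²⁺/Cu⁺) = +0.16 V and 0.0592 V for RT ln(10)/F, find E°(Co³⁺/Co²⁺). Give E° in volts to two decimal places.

E°cell = (0.0592/n)·log K = (0.0592/1)(28.0) = +1.658 V.
Since Co³⁺/Co²⁺ is the cathode and Cu²⁺/Cu⁺ the anode, E°cell = E°(Co³⁺/Co²⁺) − E°(Cu²⁺/Cu⁺).
So E°(Co³⁺/Co²⁺) = E°cell + E°(Cu²⁺/Cu⁺) = +1.658 + (+0.16) = +1.82 V.

+1.82 V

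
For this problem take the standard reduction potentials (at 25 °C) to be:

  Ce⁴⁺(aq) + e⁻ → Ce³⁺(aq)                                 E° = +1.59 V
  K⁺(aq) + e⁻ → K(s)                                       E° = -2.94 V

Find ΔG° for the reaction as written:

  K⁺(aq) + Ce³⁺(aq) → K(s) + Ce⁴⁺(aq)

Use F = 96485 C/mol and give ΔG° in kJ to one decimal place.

As written, K⁺/K is reduced (cathode) and Ce⁴⁺/Ce³⁺ is oxidised (anode), so E°cell = (-2.94) − (+1.59) = -4.53 V.
Balancing electrons gives n = 1.
ΔG° = −nFE° = −(1)(96485)(-4.53) = 437,077 J = +437.1 kJ.

+437.1 kJ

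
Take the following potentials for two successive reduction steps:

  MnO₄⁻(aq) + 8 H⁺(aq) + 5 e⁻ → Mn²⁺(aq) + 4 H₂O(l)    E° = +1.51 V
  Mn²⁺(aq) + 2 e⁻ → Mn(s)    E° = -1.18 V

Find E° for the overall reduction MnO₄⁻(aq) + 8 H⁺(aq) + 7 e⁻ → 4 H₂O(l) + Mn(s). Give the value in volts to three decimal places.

Since ΔG° = −nFE° is additive over sequential reductions, n₃E°₃ = n₁E°₁ + n₂E°₂.
E°₃ = (5×+1.51 + 2×-1.18) / 7 = (+5.190) / 7 = +0.741 V.

+0.741 V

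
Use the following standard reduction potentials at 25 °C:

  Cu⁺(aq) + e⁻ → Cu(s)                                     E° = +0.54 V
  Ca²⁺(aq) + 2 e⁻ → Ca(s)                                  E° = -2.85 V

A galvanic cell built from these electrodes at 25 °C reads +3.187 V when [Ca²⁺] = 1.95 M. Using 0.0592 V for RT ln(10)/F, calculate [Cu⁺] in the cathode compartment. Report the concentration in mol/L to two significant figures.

Cu⁺/Cu is the cathode, Ca²⁺/Ca the anode: E°cell = +3.39 V, n = 2.
Overall reaction: 2 Cu⁺(aq) + Ca(s) → 2 Cu(s) + Ca²⁺(aq); Q = [Ca²⁺]^1/[Cu⁺]^2.
From E = E° − (0.0592/n) log Q: log Q = (E° − E)·n/0.0592 = (+3.39 − (+3.187))·2/0.0592 = 6.8581.
So 2·log[Cu⁺] = 1·log(1.95) − log Q = 0.2900 − (6.8581) = -6.5681; log[Cu⁺] = -6.5681 / 2 = -3.2841; [Cu⁺] = 10^(-3.2841) ≈ 0.00052 M.

0.00052 M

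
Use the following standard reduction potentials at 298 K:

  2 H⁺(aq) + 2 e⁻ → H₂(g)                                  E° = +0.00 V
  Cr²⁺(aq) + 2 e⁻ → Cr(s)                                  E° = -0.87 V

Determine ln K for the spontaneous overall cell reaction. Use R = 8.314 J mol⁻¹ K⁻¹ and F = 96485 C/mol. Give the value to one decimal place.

Cathode: H⁺/H₂; anode: Cr²⁺/Cr. E°cell = (+0.00) − (-0.87) = +0.87 V, with n = 2.
ΔG° = −nFE° = −RT ln K, so ln K = nFE°/(RT) = (2)(96485)(+0.87) / ((8.314)(298)) = 67.761.

67.8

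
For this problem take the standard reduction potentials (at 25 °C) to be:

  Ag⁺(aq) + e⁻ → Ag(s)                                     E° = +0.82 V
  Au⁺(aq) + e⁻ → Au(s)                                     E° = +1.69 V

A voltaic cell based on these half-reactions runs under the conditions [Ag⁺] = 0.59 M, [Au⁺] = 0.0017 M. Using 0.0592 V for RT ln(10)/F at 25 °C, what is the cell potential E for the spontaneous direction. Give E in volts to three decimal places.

+0.720 V

Au⁺/Au is the cathode (higher E°), Ag⁺/Ag the anode: E°cell = +1.69 − (+0.82) = +0.87 V, n = 1.
Overall: Au⁺(aq) + Ag(s) → Au(s) + Ag⁺(aq)
Q = [Ag⁺] / ([Au⁺]); log Q = 2.540.
E = E° − (0.0592/n) log Q = +0.87 − (0.0592/1)(2.540) = +0.720 V.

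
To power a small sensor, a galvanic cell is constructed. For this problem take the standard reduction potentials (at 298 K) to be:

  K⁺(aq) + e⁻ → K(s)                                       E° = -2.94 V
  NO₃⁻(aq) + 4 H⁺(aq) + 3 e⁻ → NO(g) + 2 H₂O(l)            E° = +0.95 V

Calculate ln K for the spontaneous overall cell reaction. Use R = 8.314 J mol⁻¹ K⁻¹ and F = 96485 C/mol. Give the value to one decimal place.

Cathode: NO₃⁻/NO; anode: K⁺/K. E°cell = (+0.95) − (-2.94) = +3.89 V, with n = 3.
ΔG° = −nFE° = −RT ln K, so ln K = nFE°/(RT) = (3)(96485)(+3.89) / ((8.314)(298)) = 454.469.

454.5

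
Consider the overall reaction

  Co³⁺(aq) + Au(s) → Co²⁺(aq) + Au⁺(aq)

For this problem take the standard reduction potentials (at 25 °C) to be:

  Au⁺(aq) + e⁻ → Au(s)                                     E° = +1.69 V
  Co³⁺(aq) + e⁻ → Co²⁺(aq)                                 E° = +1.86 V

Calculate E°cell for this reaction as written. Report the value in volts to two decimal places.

The Co³⁺/Co²⁺ couple has the higher reduction potential, so it is the cathode; Au⁺/Au is oxidised at the anode.
E°cell = E°(cathode) − E°(anode) = (+1.86) − (+1.69) = +0.17 V.

+0.17 V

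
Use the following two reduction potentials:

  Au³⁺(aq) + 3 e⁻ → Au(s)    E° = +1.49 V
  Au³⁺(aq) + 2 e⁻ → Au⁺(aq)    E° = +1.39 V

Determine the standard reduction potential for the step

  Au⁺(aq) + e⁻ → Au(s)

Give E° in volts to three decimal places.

Sequential free energies add, so n₃E°₃ = n₁E°₁ + n₂E°₂.
With n₃ = 3, and the known step contributing 2×(+1.39) V, the unknown satisfies 1·E° = 3×(+1.49) − 2×(+1.39) = +1.690.
E° = +1.690 / 1 = +1.690 V.

+1.690 V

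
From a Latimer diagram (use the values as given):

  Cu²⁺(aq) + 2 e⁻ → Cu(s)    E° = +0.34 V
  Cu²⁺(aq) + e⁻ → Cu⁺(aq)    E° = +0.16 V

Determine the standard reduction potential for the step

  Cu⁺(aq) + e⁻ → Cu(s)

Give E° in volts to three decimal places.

+0.520 V

Sequential free energies add, so n₃E°₃ = n₁E°₁ + n₂E°₂.
With n₃ = 2, and the known step contributing 1×(+0.16) V, the unknown satisfies 1·E° = 2×(+0.34) − 1×(+0.16) = +0.520.
E° = +0.520 / 1 = +0.520 V.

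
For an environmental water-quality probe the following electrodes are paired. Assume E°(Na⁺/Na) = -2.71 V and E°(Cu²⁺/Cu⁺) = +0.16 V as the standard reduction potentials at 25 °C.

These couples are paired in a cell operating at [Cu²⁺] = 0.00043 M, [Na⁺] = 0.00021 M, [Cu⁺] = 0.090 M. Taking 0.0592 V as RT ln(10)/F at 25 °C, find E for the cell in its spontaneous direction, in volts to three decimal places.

Cu²⁺/Cu⁺ is the cathode (higher E°), Na⁺/Na the anode: E°cell = +0.16 − (-2.71) = +2.87 V, n = 1.
Overall: Cu²⁺(aq) + Na(s) → Cu⁺(aq) + Na⁺(aq)
Q = [Cu⁺]·[Na⁺] / ([Cu²⁺]); log Q = -1.357.
E = E° − (0.0592/n) log Q = +2.87 − (0.0592/1)(-1.357) = +2.950 V.

+2.950 V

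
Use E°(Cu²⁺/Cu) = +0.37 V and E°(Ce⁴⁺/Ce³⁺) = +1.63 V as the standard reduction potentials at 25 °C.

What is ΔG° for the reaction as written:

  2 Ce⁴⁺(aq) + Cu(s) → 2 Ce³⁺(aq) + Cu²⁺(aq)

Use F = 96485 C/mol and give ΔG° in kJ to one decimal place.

-243.1 kJ

As written, Ce⁴⁺/Ce³⁺ is reduced (cathode) and Cu²⁺/Cu is oxidised (anode), so E°cell = (+1.63) − (+0.37) = +1.26 V.
Balancing electrons gives n = 2.
ΔG° = −nFE° = −(2)(96485)(+1.26) = -243,142 J = -243.1 kJ.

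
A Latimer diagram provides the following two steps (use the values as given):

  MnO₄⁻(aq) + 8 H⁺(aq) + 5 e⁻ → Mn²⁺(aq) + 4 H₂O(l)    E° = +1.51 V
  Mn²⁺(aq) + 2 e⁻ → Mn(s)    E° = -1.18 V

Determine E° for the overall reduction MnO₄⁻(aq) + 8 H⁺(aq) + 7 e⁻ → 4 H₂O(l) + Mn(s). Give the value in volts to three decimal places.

Standard free energies of sequential steps add: ΔG°₃ = ΔG°₁ + ΔG°₂, so n₃E°₃ = n₁E°₁ + n₂E°₂.
E°₃ = (5×+1.51 + 2×-1.18) / 7 = (+5.190) / 7 = +0.741 V.

+0.741 V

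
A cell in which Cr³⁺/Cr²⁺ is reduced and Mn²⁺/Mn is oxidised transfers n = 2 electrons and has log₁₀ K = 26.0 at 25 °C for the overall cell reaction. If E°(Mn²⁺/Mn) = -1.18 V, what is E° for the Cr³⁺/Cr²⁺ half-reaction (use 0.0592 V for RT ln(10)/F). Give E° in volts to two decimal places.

-0.41 V

E°cell = (0.0592/n)·log K = (0.0592/2)(26.0) = +0.770 V.
Since Cr³⁺/Cr²⁺ is the cathode and Mn²⁺/Mn the anode, E°cell = E°(Cr³⁺/Cr²⁺) − E°(Mn²⁺/Mn).
So E°(Cr³⁺/Cr²⁺) = E°cell + E°(Mn²⁺/Mn) = +0.770 + (-1.18) = -0.41 V.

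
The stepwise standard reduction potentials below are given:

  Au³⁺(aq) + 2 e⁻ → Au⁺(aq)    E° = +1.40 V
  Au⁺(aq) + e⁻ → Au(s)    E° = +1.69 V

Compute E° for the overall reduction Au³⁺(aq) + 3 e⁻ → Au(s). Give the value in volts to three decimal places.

+1.497 V

Standard free energies of sequential steps add: ΔG°₃ = ΔG°₁ + ΔG°₂, so n₃E°₃ = n₁E°₁ + n₂E°₂.
E°₃ = (2×+1.40 + 1×+1.69) / 3 = (+4.490) / 3 = +1.497 V.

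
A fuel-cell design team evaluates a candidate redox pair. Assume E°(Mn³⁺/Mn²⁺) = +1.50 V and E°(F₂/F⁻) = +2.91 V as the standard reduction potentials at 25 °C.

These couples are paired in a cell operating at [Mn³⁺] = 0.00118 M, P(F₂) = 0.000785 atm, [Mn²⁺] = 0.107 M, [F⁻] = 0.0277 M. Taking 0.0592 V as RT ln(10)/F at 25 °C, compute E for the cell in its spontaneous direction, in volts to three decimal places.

F₂/F⁻ is the cathode (higher E°), Mn³⁺/Mn²⁺ the anode: E°cell = +2.91 − (+1.50) = +1.41 V, n = 2.
Overall: F₂(g) + 2 Mn²⁺(aq) → 2 F⁻(aq) + 2 Mn³⁺(aq)
Q = [F⁻]^2·[Mn³⁺]^2 / (P(F₂)·[Mn²⁺]^2); log Q = -3.925.
E = E° − (0.0592/n) log Q = +1.41 − (0.0592/2)(-3.925) = +1.526 V.

+1.526 V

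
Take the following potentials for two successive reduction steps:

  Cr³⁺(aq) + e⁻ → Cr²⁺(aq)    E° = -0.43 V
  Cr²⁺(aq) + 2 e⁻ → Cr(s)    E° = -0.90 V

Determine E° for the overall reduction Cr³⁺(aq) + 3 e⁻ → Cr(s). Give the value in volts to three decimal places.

Since ΔG° = −nFE° is additive over sequential reductions, n₃E°₃ = n₁E°₁ + n₂E°₂.
E°₃ = (1×-0.43 + 2×-0.90) / 3 = (-2.230) / 3 = -0.743 V.

-0.743 V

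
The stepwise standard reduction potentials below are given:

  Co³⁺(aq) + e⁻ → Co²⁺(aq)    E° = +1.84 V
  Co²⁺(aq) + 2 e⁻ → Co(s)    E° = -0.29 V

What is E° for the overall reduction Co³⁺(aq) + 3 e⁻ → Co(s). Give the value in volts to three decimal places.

+0.420 V

Since ΔG° = −nFE° is additive over sequential reductions, n₃E°₃ = n₁E°₁ + n₂E°₂.
E°₃ = (1×+1.84 + 2×-0.29) / 3 = (+1.260) / 3 = +0.420 V.
E° values themselves are not directly additive — weighting by electron count is essential.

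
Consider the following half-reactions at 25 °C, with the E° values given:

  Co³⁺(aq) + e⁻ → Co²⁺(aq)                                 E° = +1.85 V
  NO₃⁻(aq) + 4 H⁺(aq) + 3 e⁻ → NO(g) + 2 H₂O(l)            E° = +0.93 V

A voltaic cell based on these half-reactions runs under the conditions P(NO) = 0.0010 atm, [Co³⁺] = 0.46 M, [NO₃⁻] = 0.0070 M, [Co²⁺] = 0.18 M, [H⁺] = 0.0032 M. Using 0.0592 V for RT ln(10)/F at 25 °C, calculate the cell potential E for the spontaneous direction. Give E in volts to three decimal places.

+1.124 V

Co³⁺/Co²⁺ is the cathode (higher E°), NO₃⁻/NO the anode: E°cell = +1.85 − (+0.93) = +0.92 V, n = 3.
Overall: 3 Co³⁺(aq) + NO(g) + 2 H₂O(l) → 3 Co²⁺(aq) + NO₃⁻(aq) + 4 H⁺(aq)
Q = [Co²⁺]^3·[NO₃⁻]·[H⁺]^4 / ([Co³⁺]^3·P(NO)); log Q = -10.357.
E = E° − (0.0592/n) log Q = +0.92 − (0.0592/3)(-10.357) = +1.124 V.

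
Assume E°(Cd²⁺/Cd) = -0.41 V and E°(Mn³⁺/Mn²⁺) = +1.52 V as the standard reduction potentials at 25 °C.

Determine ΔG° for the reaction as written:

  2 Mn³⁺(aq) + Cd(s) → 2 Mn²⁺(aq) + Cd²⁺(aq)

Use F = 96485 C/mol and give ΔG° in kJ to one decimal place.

-372.4 kJ

As written, Mn³⁺/Mn²⁺ is reduced (cathode) and Cd²⁺/Cd is oxidised (anode), so E°cell = (+1.52) − (-0.41) = +1.93 V.
Balancing electrons gives n = 2.
ΔG° = −nFE° = −(2)(96485)(+1.93) = -372,432 J = -372.4 kJ.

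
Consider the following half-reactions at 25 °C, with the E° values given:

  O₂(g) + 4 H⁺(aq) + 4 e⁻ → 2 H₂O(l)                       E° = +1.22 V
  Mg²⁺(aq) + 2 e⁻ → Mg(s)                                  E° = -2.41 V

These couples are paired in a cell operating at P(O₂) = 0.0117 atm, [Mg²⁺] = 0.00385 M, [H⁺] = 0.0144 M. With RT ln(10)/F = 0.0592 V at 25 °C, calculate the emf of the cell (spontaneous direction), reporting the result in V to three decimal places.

+3.564 V

O₂/H₂O is the cathode (higher E°), Mg²⁺/Mg the anode: E°cell = +1.22 − (-2.41) = +3.63 V, n = 4.
Overall: O₂(g) + 4 H⁺(aq) + 2 Mg(s) → 2 H₂O(l) + 2 Mg²⁺(aq)
Q = [Mg²⁺]^2 / (P(O₂)·[H⁺]^4); log Q = 4.469.
E = E° − (0.0592/n) log Q = +3.63 − (0.0592/4)(4.469) = +3.564 V.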